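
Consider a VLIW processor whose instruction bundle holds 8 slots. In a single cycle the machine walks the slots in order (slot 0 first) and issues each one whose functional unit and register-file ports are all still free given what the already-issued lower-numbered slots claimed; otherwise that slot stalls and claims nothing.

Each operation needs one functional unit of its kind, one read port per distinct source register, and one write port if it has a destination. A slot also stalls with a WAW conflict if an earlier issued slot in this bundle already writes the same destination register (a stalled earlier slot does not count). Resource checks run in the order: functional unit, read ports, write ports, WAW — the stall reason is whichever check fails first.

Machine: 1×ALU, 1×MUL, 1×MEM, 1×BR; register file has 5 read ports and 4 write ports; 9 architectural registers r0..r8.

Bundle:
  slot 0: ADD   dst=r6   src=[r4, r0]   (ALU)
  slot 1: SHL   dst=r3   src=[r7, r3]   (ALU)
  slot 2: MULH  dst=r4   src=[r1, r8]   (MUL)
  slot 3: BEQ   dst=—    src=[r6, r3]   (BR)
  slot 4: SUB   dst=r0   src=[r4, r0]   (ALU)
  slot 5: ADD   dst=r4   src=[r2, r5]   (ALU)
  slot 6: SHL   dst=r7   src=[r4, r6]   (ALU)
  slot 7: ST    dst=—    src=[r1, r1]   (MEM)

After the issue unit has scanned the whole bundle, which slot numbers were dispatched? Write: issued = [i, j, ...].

  0. ALU→r6 ⇒ go  {0A/1Mu/1Ld/1B | 3r 3w}
  1. ALU→r3 ⇒ no(FU)  {0A/1Mu/1Ld/1B | 3r 3w}
  2. MUL→r4 ⇒ go  {0A/0Mu/1Ld/1B | 1r 2w}
  3. BR ⇒ no(RD_PORT)  {0A/0Mu/1Ld/1B | 1r 2w}
  4. ALU→r0 ⇒ no(FU)  {0A/0Mu/1Ld/1B | 1r 2w}
  5. ALU→r4 ⇒ no(FU)  {0A/0Mu/1Ld/1B | 1r 2w}
  6. ALU→r7 ⇒ no(FU)  {0A/0Mu/1Ld/1B | 1r 2w}
  7. MEM ⇒ go  {0A/0Mu/0Ld/1B | 0r 2w}

issued = [0, 2, 7]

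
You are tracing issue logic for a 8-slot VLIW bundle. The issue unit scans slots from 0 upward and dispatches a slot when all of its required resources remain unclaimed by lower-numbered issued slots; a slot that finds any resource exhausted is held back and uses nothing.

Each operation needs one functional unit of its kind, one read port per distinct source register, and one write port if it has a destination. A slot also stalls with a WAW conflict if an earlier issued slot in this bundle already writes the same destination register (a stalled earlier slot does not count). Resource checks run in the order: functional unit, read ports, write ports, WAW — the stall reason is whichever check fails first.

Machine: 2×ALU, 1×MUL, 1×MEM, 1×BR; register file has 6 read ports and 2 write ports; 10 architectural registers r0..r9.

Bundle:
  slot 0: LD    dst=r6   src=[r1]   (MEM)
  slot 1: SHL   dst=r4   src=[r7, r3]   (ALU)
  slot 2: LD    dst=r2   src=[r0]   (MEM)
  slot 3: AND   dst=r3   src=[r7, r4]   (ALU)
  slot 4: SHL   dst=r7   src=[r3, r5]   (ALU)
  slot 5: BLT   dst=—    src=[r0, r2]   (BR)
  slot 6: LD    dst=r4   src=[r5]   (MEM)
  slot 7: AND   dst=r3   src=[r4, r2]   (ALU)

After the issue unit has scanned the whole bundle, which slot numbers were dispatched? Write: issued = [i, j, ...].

issued = [0, 1, 5]

  0. MEM→r6 ⇒ go  {2A/1Mu/0Ld/1B | 5r 1w}
  1. ALU→r4 ⇒ go  {1A/1Mu/0Ld/1B | 3r 0w}
  2. MEM→r2 ⇒ no(FU)  {1A/1Mu/0Ld/1B | 3r 0w}
  3. ALU→r3 ⇒ no(WR_PORT)  {1A/1Mu/0Ld/1B | 3r 0w}
  4. ALU→r7 ⇒ no(WR_PORT)  {1A/1Mu/0Ld/1B | 3r 0w}
  5. BR ⇒ go  {1A/1Mu/0Ld/0B | 1r 0w}
  6. MEM→r4 ⇒ no(FU)  {1A/1Mu/0Ld/0B | 1r 0w}
  7. ALU→r3 ⇒ no(RD_PORT)  {1A/1Mu/0Ld/0B | 1r 0w}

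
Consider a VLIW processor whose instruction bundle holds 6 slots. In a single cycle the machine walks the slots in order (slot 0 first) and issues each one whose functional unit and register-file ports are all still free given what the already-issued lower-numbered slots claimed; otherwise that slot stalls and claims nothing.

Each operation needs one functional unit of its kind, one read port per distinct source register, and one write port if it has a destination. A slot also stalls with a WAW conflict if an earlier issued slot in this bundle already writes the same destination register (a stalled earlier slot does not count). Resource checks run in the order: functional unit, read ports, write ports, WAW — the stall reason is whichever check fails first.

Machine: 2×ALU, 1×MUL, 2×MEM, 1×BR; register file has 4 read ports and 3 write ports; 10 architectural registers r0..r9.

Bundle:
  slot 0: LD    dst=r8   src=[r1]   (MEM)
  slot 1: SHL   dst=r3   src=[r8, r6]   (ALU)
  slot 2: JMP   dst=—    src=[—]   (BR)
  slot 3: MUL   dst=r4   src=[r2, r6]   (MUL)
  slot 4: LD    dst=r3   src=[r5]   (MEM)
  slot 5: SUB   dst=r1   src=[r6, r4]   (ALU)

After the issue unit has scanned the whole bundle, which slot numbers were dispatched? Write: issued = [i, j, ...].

issued = [0, 1, 2]

  0. MEM→r8 ⇒ go  {2A/1Mu/1Ld/1B | 3r 2w}
  1. ALU→r3 ⇒ go  {1A/1Mu/1Ld/1B | 1r 1w}
  2. BR ⇒ go  {1A/1Mu/1Ld/0B | 1r 1w}
  3. MUL→r4 ⇒ no(RD_PORT)  {1A/1Mu/1Ld/0B | 1r 1w}
  4. MEM→r3 ⇒ no(WAW)  {1A/1Mu/1Ld/0B | 1r 1w}
  5. ALU→r1 ⇒ no(RD_PORT)  {1A/1Mu/1Ld/0B | 1r 1w}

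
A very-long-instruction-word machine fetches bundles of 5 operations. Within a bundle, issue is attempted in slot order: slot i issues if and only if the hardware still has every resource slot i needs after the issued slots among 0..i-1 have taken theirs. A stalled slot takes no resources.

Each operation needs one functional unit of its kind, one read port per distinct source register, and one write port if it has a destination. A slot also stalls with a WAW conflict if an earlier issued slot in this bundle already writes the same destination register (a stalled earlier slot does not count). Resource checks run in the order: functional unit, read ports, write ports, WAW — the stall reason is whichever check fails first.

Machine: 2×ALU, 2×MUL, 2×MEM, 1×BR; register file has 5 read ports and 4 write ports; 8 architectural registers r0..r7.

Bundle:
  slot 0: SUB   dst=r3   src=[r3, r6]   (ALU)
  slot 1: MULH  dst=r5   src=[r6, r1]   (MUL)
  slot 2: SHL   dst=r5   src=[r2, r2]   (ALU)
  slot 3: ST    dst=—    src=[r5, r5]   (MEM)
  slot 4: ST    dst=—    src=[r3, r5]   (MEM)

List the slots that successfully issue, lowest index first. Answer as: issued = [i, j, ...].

#0 ALU src=r3,r6 dispatched  <A:1 Mu:2 Ld:2 B:1 rd:3 wr:3>
#1 MUL src=r6,r1 dispatched  <A:1 Mu:1 Ld:2 B:1 rd:1 wr:2>
#2 ALU src=r2,r2 held:WAW  <A:1 Mu:1 Ld:2 B:1 rd:1 wr:2>
#3 MEM src=r5,r5 dispatched  <A:1 Mu:1 Ld:1 B:1 rd:0 wr:2>
#4 MEM src=r3,r5 held:RD_PORT  <A:1 Mu:1 Ld:1 B:1 rd:0 wr:2>

issued = [0, 1, 3]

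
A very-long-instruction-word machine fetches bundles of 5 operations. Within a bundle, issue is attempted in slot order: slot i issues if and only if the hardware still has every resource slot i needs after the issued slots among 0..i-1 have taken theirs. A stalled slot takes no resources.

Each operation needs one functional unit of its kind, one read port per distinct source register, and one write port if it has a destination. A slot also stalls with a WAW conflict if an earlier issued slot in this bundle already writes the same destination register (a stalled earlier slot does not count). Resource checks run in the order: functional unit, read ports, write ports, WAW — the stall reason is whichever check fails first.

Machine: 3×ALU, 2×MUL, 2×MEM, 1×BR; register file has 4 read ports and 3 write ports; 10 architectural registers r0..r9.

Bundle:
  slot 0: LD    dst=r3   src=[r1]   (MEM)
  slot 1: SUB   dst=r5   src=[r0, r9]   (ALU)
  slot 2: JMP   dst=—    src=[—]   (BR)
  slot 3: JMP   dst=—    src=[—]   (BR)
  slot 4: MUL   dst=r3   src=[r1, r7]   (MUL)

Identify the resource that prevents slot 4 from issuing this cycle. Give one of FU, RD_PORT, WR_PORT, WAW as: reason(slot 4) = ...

reason(slot 4) = RD_PORT

#0 MEM src=r1 dispatched  <A:3 Mu:2 Ld:1 B:1 rd:3 wr:2>
#1 ALU src=r0,r9 dispatched  <A:2 Mu:2 Ld:1 B:1 rd:1 wr:1>
#2 BR src=- dispatched  <A:2 Mu:2 Ld:1 B:0 rd:1 wr:1>
#3 BR src=- held:FU  <A:2 Mu:2 Ld:1 B:0 rd:1 wr:1>
#4 MUL src=r1,r7 held:RD_PORT  <A:2 Mu:2 Ld:1 B:0 rd:1 wr:1>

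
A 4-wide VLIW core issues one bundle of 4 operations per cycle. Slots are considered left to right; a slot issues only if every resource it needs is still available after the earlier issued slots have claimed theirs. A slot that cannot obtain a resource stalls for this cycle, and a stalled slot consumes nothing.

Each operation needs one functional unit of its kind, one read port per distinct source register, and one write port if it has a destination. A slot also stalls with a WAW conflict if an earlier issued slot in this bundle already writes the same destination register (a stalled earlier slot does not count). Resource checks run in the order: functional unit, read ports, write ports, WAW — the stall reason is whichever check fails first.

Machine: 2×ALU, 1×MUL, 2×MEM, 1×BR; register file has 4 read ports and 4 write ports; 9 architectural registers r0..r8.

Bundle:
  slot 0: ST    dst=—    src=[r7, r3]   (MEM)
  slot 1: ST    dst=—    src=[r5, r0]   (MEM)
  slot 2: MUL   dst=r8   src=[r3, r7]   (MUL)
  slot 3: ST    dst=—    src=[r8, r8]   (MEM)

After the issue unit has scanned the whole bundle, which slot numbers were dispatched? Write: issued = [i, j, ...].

issued = [0, 1]

slot 0 (MEM): ISSUE — free A2,Mu1,Ld1,B1 rp2 wp4
slot 1 (MEM): ISSUE — free A2,Mu1,Ld0,B1 rp0 wp4
slot 2 (MUL): stall RD_PORT — free A2,Mu1,Ld0,B1 rp0 wp4
slot 3 (MEM): stall FU — free A2,Mu1,Ld0,B1 rp0 wp4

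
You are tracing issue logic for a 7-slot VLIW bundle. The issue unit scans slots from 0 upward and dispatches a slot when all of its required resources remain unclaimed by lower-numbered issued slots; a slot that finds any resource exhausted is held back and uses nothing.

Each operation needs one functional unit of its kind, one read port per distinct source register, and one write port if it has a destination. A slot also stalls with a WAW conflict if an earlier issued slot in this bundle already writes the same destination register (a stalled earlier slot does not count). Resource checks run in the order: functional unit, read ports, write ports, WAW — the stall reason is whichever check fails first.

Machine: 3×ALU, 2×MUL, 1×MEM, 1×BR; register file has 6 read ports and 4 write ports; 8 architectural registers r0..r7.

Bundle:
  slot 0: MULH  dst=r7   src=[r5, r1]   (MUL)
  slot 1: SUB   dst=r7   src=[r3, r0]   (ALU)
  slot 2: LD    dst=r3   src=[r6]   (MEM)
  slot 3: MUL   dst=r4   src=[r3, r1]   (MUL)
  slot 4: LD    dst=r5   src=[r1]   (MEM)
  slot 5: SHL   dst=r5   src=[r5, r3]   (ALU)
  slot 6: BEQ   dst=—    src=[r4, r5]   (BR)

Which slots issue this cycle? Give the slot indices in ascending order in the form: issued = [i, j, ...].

(0) want 1×MUL +2rd +1wr — yes → AL3|MU1|ME1|BR1|rd4|wr3
(1) want 1×ALU +2rd +1wr — WAW → AL3|MU1|ME1|BR1|rd4|wr3
(2) want 1×MEM +1rd +1wr — yes → AL3|MU1|ME0|BR1|rd3|wr2
(3) want 1×MUL +2rd +1wr — yes → AL3|MU0|ME0|BR1|rd1|wr1
(4) want 1×MEM +1rd +1wr — FU → AL3|MU0|ME0|BR1|rd1|wr1
(5) want 1×ALU +2rd +1wr — RD_PORT → AL3|MU0|ME0|BR1|rd1|wr1
(6) want 1×BR +2rd +0wr — RD_PORT → AL3|MU0|ME0|BR1|rd1|wr1

issued = [0, 2, 3]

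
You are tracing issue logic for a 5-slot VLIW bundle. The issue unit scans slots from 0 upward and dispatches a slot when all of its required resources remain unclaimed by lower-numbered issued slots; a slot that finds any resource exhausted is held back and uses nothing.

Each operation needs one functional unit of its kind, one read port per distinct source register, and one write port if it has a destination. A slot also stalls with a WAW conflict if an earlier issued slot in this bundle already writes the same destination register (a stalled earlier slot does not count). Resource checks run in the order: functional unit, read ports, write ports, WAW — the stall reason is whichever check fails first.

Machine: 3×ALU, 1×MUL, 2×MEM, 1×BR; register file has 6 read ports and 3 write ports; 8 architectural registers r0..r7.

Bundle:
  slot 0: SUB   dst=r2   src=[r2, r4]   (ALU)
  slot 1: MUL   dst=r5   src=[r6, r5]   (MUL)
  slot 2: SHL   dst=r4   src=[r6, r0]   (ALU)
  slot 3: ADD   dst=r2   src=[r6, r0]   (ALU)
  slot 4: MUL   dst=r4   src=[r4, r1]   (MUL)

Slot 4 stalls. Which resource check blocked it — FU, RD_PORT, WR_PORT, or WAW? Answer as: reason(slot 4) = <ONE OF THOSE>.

reason(slot 4) = FU

slot 0 (ALU): ISSUE — free A2,Mu1,Ld2,B1 rp4 wp2
slot 1 (MUL): ISSUE — free A2,Mu0,Ld2,B1 rp2 wp1
slot 2 (ALU): ISSUE — free A1,Mu0,Ld2,B1 rp0 wp0
slot 3 (ALU): stall RD_PORT — free A1,Mu0,Ld2,B1 rp0 wp0
slot 4 (MUL): stall FU — free A1,Mu0,Ld2,B1 rp0 wp0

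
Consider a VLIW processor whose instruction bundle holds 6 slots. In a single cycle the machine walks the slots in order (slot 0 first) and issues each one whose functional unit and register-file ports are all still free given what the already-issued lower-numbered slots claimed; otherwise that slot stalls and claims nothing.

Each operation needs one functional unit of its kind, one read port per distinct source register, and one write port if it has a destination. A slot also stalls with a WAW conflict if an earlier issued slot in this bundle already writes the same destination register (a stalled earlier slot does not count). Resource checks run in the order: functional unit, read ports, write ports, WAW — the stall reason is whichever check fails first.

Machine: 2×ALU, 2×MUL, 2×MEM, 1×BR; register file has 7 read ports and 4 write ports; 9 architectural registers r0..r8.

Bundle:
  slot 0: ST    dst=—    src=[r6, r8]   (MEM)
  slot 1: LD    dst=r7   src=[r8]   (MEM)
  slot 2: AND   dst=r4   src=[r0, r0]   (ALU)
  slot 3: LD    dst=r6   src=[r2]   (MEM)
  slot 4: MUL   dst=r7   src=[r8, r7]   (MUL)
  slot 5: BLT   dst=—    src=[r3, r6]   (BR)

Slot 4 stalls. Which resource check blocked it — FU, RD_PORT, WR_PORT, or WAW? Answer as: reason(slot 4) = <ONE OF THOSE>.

  0. MEM ⇒ go  {2A/2Mu/1Ld/1B | 5r 4w}
  1. MEM→r7 ⇒ go  {2A/2Mu/0Ld/1B | 4r 3w}
  2. ALU→r4 ⇒ go  {1A/2Mu/0Ld/1B | 3r 2w}
  3. MEM→r6 ⇒ no(FU)  {1A/2Mu/0Ld/1B | 3r 2w}
  4. MUL→r7 ⇒ no(WAW)  {1A/2Mu/0Ld/1B | 3r 2w}
  5. BR ⇒ go  {1A/2Mu/0Ld/0B | 1r 2w}

reason(slot 4) = WAW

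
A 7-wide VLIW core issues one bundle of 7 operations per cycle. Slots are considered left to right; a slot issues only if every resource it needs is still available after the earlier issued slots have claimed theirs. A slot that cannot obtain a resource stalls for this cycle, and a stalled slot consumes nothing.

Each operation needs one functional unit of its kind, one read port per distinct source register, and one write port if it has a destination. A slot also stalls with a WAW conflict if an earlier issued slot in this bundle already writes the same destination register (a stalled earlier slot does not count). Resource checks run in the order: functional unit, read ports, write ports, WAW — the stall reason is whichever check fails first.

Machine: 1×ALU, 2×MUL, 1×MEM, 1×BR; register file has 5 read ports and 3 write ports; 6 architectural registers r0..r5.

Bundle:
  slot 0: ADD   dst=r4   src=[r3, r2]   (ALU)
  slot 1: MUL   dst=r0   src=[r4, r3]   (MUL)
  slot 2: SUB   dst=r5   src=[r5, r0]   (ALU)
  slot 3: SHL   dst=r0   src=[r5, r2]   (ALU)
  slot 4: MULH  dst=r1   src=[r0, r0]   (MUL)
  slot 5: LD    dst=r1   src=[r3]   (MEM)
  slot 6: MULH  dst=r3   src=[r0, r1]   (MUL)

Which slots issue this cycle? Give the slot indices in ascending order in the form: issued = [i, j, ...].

issued = [0, 1, 4]

  0. ALU→r4 ⇒ go  {0A/2Mu/1Ld/1B | 3r 2w}
  1. MUL→r0 ⇒ go  {0A/1Mu/1Ld/1B | 1r 1w}
  2. ALU→r5 ⇒ no(FU)  {0A/1Mu/1Ld/1B | 1r 1w}
  3. ALU→r0 ⇒ no(FU)  {0A/1Mu/1Ld/1B | 1r 1w}
  4. MUL→r1 ⇒ go  {0A/0Mu/1Ld/1B | 0r 0w}
  5. MEM→r1 ⇒ no(RD_PORT)  {0A/0Mu/1Ld/1B | 0r 0w}
  6. MUL→r3 ⇒ no(FU)  {0A/0Mu/1Ld/1B | 0r 0w}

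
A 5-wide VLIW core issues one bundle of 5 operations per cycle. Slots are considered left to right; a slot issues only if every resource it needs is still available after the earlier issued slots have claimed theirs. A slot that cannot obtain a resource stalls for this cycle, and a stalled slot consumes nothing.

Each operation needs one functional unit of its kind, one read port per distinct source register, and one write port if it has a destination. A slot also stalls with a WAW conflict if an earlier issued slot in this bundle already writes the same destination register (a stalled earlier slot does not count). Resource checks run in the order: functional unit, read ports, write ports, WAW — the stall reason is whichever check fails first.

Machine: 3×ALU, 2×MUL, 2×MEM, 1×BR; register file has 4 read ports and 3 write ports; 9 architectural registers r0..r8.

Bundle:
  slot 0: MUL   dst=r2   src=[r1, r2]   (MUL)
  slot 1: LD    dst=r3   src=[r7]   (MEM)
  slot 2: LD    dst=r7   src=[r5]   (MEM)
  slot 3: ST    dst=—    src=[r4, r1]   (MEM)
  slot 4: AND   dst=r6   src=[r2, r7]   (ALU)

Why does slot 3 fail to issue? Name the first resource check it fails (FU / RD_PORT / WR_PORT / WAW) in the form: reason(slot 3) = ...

reason(slot 3) = FU

#0 MUL src=r1,r2 dispatched  <A:3 Mu:1 Ld:2 B:1 rd:2 wr:2>
#1 MEM src=r7 dispatched  <A:3 Mu:1 Ld:1 B:1 rd:1 wr:1>
#2 MEM src=r5 dispatched  <A:3 Mu:1 Ld:0 B:1 rd:0 wr:0>
#3 MEM src=r4,r1 held:FU  <A:3 Mu:1 Ld:0 B:1 rd:0 wr:0>
#4 ALU src=r2,r7 held:RD_PORT  <A:3 Mu:1 Ld:0 B:1 rd:0 wr:0>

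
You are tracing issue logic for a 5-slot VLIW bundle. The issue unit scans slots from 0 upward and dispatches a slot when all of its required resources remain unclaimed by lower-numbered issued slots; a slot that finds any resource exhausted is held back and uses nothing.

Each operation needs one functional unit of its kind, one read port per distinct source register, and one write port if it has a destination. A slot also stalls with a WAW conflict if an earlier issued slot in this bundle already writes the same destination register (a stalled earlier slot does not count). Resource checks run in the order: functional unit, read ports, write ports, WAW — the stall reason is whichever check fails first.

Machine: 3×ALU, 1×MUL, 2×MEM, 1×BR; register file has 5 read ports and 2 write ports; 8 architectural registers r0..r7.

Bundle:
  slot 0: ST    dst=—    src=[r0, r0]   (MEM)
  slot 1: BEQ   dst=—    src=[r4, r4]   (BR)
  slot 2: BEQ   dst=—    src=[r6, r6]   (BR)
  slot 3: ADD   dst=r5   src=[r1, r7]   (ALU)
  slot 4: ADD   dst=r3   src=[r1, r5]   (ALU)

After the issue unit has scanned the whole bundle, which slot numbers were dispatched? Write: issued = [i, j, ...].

issued = [0, 1, 3]

  0. MEM ⇒ go  {3A/1Mu/1Ld/1B | 4r 2w}
  1. BR ⇒ go  {3A/1Mu/1Ld/0B | 3r 2w}
  2. BR ⇒ no(FU)  {3A/1Mu/1Ld/0B | 3r 2w}
  3. ALU→r5 ⇒ go  {2A/1Mu/1Ld/0B | 1r 1w}
  4. ALU→r3 ⇒ no(RD_PORT)  {2A/1Mu/1Ld/0B | 1r 1w}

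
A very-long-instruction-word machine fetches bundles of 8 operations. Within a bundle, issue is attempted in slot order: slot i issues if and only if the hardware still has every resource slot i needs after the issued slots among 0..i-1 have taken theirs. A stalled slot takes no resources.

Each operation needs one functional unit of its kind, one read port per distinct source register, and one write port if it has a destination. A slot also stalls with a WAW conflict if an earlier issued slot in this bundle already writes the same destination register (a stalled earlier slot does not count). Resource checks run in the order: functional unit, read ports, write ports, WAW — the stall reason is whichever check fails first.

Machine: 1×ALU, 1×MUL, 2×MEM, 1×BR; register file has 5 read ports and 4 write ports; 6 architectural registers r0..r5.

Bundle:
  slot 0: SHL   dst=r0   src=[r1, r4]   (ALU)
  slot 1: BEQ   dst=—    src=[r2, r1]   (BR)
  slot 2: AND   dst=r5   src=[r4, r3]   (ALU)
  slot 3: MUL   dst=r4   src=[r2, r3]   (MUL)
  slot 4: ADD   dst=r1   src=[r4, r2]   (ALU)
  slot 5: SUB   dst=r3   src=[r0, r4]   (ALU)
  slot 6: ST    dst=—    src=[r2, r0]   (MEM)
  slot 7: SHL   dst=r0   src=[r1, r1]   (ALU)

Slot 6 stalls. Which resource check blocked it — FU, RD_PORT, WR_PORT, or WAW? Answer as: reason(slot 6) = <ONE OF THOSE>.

#0 ALU src=r1,r4 dispatched  <A:0 Mu:1 Ld:2 B:1 rd:3 wr:3>
#1 BR src=r2,r1 dispatched  <A:0 Mu:1 Ld:2 B:0 rd:1 wr:3>
#2 ALU src=r4,r3 held:FU  <A:0 Mu:1 Ld:2 B:0 rd:1 wr:3>
#3 MUL src=r2,r3 held:RD_PORT  <A:0 Mu:1 Ld:2 B:0 rd:1 wr:3>
#4 ALU src=r4,r2 held:FU  <A:0 Mu:1 Ld:2 B:0 rd:1 wr:3>
#5 ALU src=r0,r4 held:FU  <A:0 Mu:1 Ld:2 B:0 rd:1 wr:3>
#6 MEM src=r2,r0 held:RD_PORT  <A:0 Mu:1 Ld:2 B:0 rd:1 wr:3>
#7 ALU src=r1,r1 held:FU  <A:0 Mu:1 Ld:2 B:0 rd:1 wr:3>

reason(slot 6) = RD_PORT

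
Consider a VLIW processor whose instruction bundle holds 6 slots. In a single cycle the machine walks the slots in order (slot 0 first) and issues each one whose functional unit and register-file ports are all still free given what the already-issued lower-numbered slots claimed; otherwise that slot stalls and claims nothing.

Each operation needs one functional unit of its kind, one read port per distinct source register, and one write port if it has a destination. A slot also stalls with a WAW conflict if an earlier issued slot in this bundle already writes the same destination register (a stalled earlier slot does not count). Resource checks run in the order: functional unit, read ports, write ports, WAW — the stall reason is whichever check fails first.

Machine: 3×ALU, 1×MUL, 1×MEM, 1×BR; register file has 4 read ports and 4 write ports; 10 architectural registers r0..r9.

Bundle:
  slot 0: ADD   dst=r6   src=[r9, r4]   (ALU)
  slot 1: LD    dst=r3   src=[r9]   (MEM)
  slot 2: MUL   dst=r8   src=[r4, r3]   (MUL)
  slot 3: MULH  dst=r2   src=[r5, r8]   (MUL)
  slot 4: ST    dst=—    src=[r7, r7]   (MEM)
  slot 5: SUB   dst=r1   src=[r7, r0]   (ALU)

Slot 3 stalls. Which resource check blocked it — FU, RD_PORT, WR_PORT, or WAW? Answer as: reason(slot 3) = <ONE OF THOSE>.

#0 ALU src=r9,r4 dispatched  <A:2 Mu:1 Ld:1 B:1 rd:2 wr:3>
#1 MEM src=r9 dispatched  <A:2 Mu:1 Ld:0 B:1 rd:1 wr:2>
#2 MUL src=r4,r3 held:RD_PORT  <A:2 Mu:1 Ld:0 B:1 rd:1 wr:2>
#3 MUL src=r5,r8 held:RD_PORT  <A:2 Mu:1 Ld:0 B:1 rd:1 wr:2>
#4 MEM src=r7,r7 held:FU  <A:2 Mu:1 Ld:0 B:1 rd:1 wr:2>
#5 ALU src=r7,r0 held:RD_PORT  <A:2 Mu:1 Ld:0 B:1 rd:1 wr:2>

reason(slot 3) = RD_PORT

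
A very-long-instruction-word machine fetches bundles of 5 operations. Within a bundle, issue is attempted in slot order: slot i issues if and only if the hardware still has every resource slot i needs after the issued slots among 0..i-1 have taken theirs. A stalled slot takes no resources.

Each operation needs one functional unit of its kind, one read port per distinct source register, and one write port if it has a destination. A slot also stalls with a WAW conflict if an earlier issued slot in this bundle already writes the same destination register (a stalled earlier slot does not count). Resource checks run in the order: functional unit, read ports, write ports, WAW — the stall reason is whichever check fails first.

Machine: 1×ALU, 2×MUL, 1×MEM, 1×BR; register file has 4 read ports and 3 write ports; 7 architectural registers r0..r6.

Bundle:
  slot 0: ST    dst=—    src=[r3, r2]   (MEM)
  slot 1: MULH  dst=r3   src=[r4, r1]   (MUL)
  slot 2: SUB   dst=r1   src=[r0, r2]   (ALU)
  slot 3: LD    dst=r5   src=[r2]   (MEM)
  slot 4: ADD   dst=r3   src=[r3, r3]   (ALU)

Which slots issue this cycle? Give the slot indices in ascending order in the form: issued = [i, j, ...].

issued = [0, 1]

(0) want 1×MEM +2rd +0wr — yes → AL1|MU2|ME0|BR1|rd2|wr3
(1) want 1×MUL +2rd +1wr — yes → AL1|MU1|ME0|BR1|rd0|wr2
(2) want 1×ALU +2rd +1wr — RD_PORT → AL1|MU1|ME0|BR1|rd0|wr2
(3) want 1×MEM +1rd +1wr — FU → AL1|MU1|ME0|BR1|rd0|wr2
(4) want 1×ALU +1rd +1wr — RD_PORT → AL1|MU1|ME0|BR1|rd0|wr2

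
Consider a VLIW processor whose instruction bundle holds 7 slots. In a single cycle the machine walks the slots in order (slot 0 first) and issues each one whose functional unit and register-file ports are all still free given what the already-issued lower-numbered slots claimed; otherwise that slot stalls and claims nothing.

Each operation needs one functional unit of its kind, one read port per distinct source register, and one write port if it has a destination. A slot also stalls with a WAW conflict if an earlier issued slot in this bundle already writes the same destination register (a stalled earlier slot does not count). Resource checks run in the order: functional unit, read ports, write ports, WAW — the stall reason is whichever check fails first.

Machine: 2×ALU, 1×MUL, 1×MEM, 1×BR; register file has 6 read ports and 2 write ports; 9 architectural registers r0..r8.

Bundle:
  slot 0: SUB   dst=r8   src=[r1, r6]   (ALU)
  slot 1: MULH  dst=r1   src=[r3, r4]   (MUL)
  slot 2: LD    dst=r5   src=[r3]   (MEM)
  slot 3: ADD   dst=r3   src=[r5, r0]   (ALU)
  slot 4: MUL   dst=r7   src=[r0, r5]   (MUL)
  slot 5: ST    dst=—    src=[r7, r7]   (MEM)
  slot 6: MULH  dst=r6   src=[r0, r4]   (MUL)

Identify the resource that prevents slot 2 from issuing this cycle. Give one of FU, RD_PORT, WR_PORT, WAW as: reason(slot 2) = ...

(0) want 1×ALU +2rd +1wr — yes → AL1|MU1|ME1|BR1|rd4|wr1
(1) want 1×MUL +2rd +1wr — yes → AL1|MU0|ME1|BR1|rd2|wr0
(2) want 1×MEM +1rd +1wr — WR_PORT → AL1|MU0|ME1|BR1|rd2|wr0
(3) want 1×ALU +2rd +1wr — WR_PORT → AL1|MU0|ME1|BR1|rd2|wr0
(4) want 1×MUL +2rd +1wr — FU → AL1|MU0|ME1|BR1|rd2|wr0
(5) want 1×MEM +1rd +0wr — yes → AL1|MU0|ME0|BR1|rd1|wr0
(6) want 1×MUL +2rd +1wr — FU → AL1|MU0|ME0|BR1|rd1|wr0

reason(slot 2) = WR_PORT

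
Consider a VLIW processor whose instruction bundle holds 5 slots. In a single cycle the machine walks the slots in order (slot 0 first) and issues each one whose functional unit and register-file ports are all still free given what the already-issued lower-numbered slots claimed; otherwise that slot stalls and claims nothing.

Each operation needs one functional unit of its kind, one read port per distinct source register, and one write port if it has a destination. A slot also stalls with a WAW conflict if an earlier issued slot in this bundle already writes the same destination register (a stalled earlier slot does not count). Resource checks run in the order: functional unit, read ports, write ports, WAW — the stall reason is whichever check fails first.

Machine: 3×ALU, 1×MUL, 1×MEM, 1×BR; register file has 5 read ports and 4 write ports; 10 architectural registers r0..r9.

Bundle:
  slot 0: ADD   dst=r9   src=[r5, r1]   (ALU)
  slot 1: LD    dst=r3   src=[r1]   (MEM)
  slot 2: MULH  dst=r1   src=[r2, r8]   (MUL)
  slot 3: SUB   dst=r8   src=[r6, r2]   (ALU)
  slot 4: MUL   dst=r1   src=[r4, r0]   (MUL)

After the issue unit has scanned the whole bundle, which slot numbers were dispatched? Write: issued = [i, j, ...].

issued = [0, 1, 2]

  0. ALU→r9 ⇒ go  {2A/1Mu/1Ld/1B | 3r 3w}
  1. MEM→r3 ⇒ go  {2A/1Mu/0Ld/1B | 2r 2w}
  2. MUL→r1 ⇒ go  {2A/0Mu/0Ld/1B | 0r 1w}
  3. ALU→r8 ⇒ no(RD_PORT)  {2A/0Mu/0Ld/1B | 0r 1w}
  4. MUL→r1 ⇒ no(FU)  {2A/0Mu/0Ld/1B | 0r 1w}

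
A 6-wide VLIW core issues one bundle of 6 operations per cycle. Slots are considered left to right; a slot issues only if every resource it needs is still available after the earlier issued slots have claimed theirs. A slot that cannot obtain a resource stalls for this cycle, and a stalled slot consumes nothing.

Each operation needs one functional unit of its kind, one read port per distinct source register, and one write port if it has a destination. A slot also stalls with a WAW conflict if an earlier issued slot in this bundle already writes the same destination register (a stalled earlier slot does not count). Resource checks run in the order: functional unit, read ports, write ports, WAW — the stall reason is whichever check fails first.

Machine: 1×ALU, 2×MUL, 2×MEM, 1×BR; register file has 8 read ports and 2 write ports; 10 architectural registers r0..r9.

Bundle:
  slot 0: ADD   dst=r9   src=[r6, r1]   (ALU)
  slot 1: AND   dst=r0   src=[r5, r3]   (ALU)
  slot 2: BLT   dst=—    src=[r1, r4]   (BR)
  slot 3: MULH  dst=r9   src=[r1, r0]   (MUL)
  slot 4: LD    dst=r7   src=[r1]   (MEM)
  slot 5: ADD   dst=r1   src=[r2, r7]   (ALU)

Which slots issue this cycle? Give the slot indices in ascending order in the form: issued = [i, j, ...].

[0] ALU needs rd=2 wr=1: ok; after: ALU=0 MUL=2 MEM=2 BR=1, R=6, W=1
[1] ALU needs rd=2 wr=1: FU; after: ALU=0 MUL=2 MEM=2 BR=1, R=6, W=1
[2] BR needs rd=2 wr=0: ok; after: ALU=0 MUL=2 MEM=2 BR=0, R=4, W=1
[3] MUL needs rd=2 wr=1: WAW; after: ALU=0 MUL=2 MEM=2 BR=0, R=4, W=1
[4] MEM needs rd=1 wr=1: ok; after: ALU=0 MUL=2 MEM=1 BR=0, R=3, W=0
[5] ALU needs rd=2 wr=1: FU; after: ALU=0 MUL=2 MEM=1 BR=0, R=3, W=0

issued = [0, 2, 4]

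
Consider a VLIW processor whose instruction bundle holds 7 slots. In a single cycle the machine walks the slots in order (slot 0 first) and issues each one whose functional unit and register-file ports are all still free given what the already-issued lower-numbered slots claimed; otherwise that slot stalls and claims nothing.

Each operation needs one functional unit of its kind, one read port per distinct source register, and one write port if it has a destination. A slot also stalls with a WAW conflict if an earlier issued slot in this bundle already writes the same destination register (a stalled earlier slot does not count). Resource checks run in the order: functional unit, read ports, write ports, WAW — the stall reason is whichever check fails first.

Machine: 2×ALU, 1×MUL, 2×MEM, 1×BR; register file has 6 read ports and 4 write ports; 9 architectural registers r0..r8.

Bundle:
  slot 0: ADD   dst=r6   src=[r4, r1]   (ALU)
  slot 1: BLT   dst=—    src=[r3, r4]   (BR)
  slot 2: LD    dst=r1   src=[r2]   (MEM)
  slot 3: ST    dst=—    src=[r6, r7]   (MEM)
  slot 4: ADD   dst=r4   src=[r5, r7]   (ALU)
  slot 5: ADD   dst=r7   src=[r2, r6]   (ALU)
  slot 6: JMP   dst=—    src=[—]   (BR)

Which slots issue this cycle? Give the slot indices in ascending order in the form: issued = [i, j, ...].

issued = [0, 1, 2]

#0 ALU src=r4,r1 dispatched  <A:1 Mu:1 Ld:2 B:1 rd:4 wr:3>
#1 BR src=r3,r4 dispatched  <A:1 Mu:1 Ld:2 B:0 rd:2 wr:3>
#2 MEM src=r2 dispatched  <A:1 Mu:1 Ld:1 B:0 rd:1 wr:2>
#3 MEM src=r6,r7 held:RD_PORT  <A:1 Mu:1 Ld:1 B:0 rd:1 wr:2>
#4 ALU src=r5,r7 held:RD_PORT  <A:1 Mu:1 Ld:1 B:0 rd:1 wr:2>
#5 ALU src=r2,r6 held:RD_PORT  <A:1 Mu:1 Ld:1 B:0 rd:1 wr:2>
#6 BR src=- held:FU  <A:1 Mu:1 Ld:1 B:0 rd:1 wr:2>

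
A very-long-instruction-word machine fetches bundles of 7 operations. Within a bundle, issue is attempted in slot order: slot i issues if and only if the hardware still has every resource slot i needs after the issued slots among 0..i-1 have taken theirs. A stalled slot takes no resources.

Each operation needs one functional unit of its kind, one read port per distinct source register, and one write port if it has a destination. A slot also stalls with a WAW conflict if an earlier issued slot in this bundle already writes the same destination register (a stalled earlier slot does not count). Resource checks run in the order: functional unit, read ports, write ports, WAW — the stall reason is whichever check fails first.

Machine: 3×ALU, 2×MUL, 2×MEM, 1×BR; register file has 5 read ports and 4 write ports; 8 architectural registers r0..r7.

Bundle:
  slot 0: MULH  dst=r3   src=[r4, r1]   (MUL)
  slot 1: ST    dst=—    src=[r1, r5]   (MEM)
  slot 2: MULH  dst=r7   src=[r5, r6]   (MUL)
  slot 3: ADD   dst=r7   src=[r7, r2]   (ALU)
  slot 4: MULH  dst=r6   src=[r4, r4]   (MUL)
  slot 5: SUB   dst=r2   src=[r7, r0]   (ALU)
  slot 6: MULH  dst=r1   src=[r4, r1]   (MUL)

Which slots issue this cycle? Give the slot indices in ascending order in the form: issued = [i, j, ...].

issued = [0, 1, 4]

slot 0 (MUL): ISSUE — free A3,Mu1,Ld2,B1 rp3 wp3
slot 1 (MEM): ISSUE — free A3,Mu1,Ld1,B1 rp1 wp3
slot 2 (MUL): stall RD_PORT — free A3,Mu1,Ld1,B1 rp1 wp3
slot 3 (ALU): stall RD_PORT — free A3,Mu1,Ld1,B1 rp1 wp3
slot 4 (MUL): ISSUE — free A3,Mu0,Ld1,B1 rp0 wp2
slot 5 (ALU): stall RD_PORT — free A3,Mu0,Ld1,B1 rp0 wp2
slot 6 (MUL): stall FU — free A3,Mu0,Ld1,B1 rp0 wp2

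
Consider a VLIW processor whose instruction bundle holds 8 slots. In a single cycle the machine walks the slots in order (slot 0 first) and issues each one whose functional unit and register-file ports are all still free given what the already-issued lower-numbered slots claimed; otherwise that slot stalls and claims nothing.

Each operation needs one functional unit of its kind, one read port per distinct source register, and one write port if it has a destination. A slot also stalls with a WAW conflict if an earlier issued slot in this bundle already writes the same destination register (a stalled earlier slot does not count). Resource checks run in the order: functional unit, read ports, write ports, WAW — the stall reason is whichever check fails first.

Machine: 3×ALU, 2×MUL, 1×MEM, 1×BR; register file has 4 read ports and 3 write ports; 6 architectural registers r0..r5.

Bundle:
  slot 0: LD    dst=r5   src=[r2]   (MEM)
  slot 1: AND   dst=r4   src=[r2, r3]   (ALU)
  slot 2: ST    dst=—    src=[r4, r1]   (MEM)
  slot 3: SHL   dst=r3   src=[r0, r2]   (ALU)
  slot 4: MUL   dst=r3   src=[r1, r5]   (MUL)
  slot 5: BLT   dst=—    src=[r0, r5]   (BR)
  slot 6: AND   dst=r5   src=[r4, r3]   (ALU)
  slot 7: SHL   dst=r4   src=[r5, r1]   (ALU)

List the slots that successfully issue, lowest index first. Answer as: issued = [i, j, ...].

#0 MEM src=r2 dispatched  <A:3 Mu:2 Ld:0 B:1 rd:3 wr:2>
#1 ALU src=r2,r3 dispatched  <A:2 Mu:2 Ld:0 B:1 rd:1 wr:1>
#2 MEM src=r4,r1 held:FU  <A:2 Mu:2 Ld:0 B:1 rd:1 wr:1>
#3 ALU src=r0,r2 held:RD_PORT  <A:2 Mu:2 Ld:0 B:1 rd:1 wr:1>
#4 MUL src=r1,r5 held:RD_PORT  <A:2 Mu:2 Ld:0 B:1 rd:1 wr:1>
#5 BR src=r0,r5 held:RD_PORT  <A:2 Mu:2 Ld:0 B:1 rd:1 wr:1>
#6 ALU src=r4,r3 held:RD_PORT  <A:2 Mu:2 Ld:0 B:1 rd:1 wr:1>
#7 ALU src=r5,r1 held:RD_PORT  <A:2 Mu:2 Ld:0 B:1 rd:1 wr:1>

issued = [0, 1]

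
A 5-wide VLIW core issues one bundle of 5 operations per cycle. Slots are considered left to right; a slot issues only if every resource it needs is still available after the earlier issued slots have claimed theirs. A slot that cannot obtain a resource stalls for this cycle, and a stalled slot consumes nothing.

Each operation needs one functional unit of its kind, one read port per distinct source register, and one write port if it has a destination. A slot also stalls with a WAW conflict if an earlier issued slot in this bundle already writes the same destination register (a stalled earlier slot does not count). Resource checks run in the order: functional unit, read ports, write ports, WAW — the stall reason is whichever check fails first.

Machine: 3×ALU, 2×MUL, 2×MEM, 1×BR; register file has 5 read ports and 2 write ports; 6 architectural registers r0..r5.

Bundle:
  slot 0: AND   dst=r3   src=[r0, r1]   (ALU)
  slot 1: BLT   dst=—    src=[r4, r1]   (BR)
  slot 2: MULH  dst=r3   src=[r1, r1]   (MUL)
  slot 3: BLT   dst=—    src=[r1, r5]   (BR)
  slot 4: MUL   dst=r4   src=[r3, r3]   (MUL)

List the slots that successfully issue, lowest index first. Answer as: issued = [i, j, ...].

(0) want 1×ALU +2rd +1wr — yes → AL2|MU2|ME2|BR1|rd3|wr1
(1) want 1×BR +2rd +0wr — yes → AL2|MU2|ME2|BR0|rd1|wr1
(2) want 1×MUL +1rd +1wr — WAW → AL2|MU2|ME2|BR0|rd1|wr1
(3) want 1×BR +2rd +0wr — FU → AL2|MU2|ME2|BR0|rd1|wr1
(4) want 1×MUL +1rd +1wr — yes → AL2|MU1|ME2|BR0|rd0|wr0

issued = [0, 1, 4]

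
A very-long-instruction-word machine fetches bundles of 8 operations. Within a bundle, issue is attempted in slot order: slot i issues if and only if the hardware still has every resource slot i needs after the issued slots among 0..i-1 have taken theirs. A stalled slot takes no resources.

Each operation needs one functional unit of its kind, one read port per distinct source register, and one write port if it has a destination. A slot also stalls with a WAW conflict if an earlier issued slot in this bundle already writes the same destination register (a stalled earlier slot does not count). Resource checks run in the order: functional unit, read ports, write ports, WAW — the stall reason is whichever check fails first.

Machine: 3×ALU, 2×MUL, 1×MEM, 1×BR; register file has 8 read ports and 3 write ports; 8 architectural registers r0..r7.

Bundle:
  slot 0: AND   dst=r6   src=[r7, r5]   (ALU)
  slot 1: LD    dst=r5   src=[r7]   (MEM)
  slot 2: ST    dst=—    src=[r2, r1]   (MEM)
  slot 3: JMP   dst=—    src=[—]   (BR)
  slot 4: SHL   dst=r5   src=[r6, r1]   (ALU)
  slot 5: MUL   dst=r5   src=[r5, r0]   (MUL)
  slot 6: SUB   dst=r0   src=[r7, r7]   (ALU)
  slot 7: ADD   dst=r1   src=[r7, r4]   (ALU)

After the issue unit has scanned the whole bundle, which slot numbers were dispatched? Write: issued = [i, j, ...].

slot 0 (ALU): ISSUE — free A2,Mu2,Ld1,B1 rp6 wp2
slot 1 (MEM): ISSUE — free A2,Mu2,Ld0,B1 rp5 wp1
slot 2 (MEM): stall FU — free A2,Mu2,Ld0,B1 rp5 wp1
slot 3 (BR): ISSUE — free A2,Mu2,Ld0,B0 rp5 wp1
slot 4 (ALU): stall WAW — free A2,Mu2,Ld0,B0 rp5 wp1
slot 5 (MUL): stall WAW — free A2,Mu2,Ld0,B0 rp5 wp1
slot 6 (ALU): ISSUE — free A1,Mu2,Ld0,B0 rp4 wp0
slot 7 (ALU): stall WR_PORT — free A1,Mu2,Ld0,B0 rp4 wp0

issued = [0, 1, 3, 6]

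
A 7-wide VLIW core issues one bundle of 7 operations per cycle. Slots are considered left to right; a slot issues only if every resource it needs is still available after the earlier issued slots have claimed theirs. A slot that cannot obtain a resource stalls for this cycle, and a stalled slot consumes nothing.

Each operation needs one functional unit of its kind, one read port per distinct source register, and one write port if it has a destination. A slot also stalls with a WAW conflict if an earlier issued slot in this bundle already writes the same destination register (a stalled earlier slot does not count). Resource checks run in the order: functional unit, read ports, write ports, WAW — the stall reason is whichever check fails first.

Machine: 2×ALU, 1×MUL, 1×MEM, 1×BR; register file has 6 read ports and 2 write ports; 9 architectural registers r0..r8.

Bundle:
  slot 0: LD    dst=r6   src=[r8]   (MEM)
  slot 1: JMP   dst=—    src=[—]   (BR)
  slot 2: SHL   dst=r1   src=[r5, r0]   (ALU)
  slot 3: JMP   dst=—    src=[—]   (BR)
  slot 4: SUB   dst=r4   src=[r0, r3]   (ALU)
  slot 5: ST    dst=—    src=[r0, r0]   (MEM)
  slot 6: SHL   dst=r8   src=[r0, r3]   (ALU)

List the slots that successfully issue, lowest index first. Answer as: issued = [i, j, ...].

  0. MEM→r6 ⇒ go  {2A/1Mu/0Ld/1B | 5r 1w}
  1. BR ⇒ go  {2A/1Mu/0Ld/0B | 5r 1w}
  2. ALU→r1 ⇒ go  {1A/1Mu/0Ld/0B | 3r 0w}
  3. BR ⇒ no(FU)  {1A/1Mu/0Ld/0B | 3r 0w}
  4. ALU→r4 ⇒ no(WR_PORT)  {1A/1Mu/0Ld/0B | 3r 0w}
  5. MEM ⇒ no(FU)  {1A/1Mu/0Ld/0B | 3r 0w}
  6. ALU→r8 ⇒ no(WR_PORT)  {1A/1Mu/0Ld/0B | 3r 0w}

issued = [0, 1, 2]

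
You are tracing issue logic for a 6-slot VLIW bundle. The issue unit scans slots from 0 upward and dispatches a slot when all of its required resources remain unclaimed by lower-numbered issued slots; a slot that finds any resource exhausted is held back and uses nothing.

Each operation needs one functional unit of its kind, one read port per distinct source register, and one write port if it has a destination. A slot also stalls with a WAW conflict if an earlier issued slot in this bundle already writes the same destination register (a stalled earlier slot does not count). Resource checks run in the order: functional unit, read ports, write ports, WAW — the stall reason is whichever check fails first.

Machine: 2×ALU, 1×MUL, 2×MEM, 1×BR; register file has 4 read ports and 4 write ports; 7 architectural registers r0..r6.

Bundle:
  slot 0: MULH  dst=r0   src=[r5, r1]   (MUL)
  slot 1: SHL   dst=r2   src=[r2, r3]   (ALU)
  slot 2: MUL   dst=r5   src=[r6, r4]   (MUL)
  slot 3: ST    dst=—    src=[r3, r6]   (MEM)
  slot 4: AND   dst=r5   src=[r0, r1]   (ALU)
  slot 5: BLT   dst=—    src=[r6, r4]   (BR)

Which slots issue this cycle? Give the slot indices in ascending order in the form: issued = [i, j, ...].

issued = [0, 1]

#0 MUL src=r5,r1 dispatched  <A:2 Mu:0 Ld:2 B:1 rd:2 wr:3>
#1 ALU src=r2,r3 dispatched  <A:1 Mu:0 Ld:2 B:1 rd:0 wr:2>
#2 MUL src=r6,r4 held:FU  <A:1 Mu:0 Ld:2 B:1 rd:0 wr:2>
#3 MEM src=r3,r6 held:RD_PORT  <A:1 Mu:0 Ld:2 B:1 rd:0 wr:2>
#4 ALU src=r0,r1 held:RD_PORT  <A:1 Mu:0 Ld:2 B:1 rd:0 wr:2>
#5 BR src=r6,r4 held:RD_PORT  <A:1 Mu:0 Ld:2 B:1 rd:0 wr:2>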